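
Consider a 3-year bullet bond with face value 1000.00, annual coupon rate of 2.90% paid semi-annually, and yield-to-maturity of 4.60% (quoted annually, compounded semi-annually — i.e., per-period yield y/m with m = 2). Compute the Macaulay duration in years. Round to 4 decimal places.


Answer: Macaulay duration = 2.8917 years

Derivation:
Coupon per period c = face * coupon_rate / m = 14.500000
Periods per year m = 2; per-period yield y/m = 0.023000
Number of cashflows N = 6
Cashflows (t years, CF_t, discount factor 1/(1+y/m)^(m*t), PV):
  t = 0.5000: CF_t = 14.500000, DF = 0.977517, PV = 14.173998
  t = 1.0000: CF_t = 14.500000, DF = 0.955540, PV = 13.855326
  t = 1.5000: CF_t = 14.500000, DF = 0.934056, PV = 13.543818
  t = 2.0000: CF_t = 14.500000, DF = 0.913056, PV = 13.239314
  t = 2.5000: CF_t = 14.500000, DF = 0.892528, PV = 12.941655
  t = 3.0000: CF_t = 1014.500000, DF = 0.872461, PV = 885.112041
Price P = sum_t PV_t = 952.866152
Macaulay numerator sum_t t * PV_t:
  t * PV_t at t = 0.5000: 7.086999
  t * PV_t at t = 1.0000: 13.855326
  t * PV_t at t = 1.5000: 20.315727
  t * PV_t at t = 2.0000: 26.478627
  t * PV_t at t = 2.5000: 32.354139
  t * PV_t at t = 3.0000: 2655.336124
Macaulay duration D = (sum_t t * PV_t) / P = 2755.426941 / 952.866152 = 2.891725


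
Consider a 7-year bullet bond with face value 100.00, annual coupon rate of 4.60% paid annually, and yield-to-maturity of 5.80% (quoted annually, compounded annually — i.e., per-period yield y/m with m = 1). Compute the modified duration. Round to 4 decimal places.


Coupon per period c = face * coupon_rate / m = 4.600000
Periods per year m = 1; per-period yield y/m = 0.058000
Number of cashflows N = 7
Cashflows (t years, CF_t, discount factor 1/(1+y/m)^(m*t), PV):
  t = 1.0000: CF_t = 4.600000, DF = 0.945180, PV = 4.347826
  t = 2.0000: CF_t = 4.600000, DF = 0.893364, PV = 4.109476
  t = 3.0000: CF_t = 4.600000, DF = 0.844390, PV = 3.884193
  t = 4.0000: CF_t = 4.600000, DF = 0.798100, PV = 3.671260
  t = 5.0000: CF_t = 4.600000, DF = 0.754348, PV = 3.470000
  t = 6.0000: CF_t = 4.600000, DF = 0.712994, PV = 3.279773
  t = 7.0000: CF_t = 104.600000, DF = 0.673908, PV = 70.490730
Price P = sum_t PV_t = 93.253260
First compute Macaulay numerator sum_t t * PV_t:
  t * PV_t at t = 1.0000: 4.347826
  t * PV_t at t = 2.0000: 8.218953
  t * PV_t at t = 3.0000: 11.652580
  t * PV_t at t = 4.0000: 14.685041
  t * PV_t at t = 5.0000: 17.350001
  t * PV_t at t = 6.0000: 19.678640
  t * PV_t at t = 7.0000: 493.435113
Macaulay duration D = 569.368153 / 93.253260 = 6.105611
Modified duration = D / (1 + y/m) = 6.105611 / (1 + 0.058000) = 5.770899

Answer: Modified duration = 5.7709


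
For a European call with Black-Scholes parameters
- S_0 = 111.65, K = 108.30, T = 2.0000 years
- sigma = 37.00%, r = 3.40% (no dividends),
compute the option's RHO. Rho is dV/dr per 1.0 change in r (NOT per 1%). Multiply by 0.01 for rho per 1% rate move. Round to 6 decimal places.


Answer: Rho = 95.255666

Derivation:
d1 = 0.4498036654; d2 = -0.0734553527
phi(d1) = 0.3605588097; exp(-qT) = 1.0000000000; exp(-rT) = 0.9342604736
N(d2) = 0.4707218857
Rho = K*T*exp(-rT)*N(d2) = 108.3000 * 2.0000 * 0.9342604736 * 0.4707218857 = 95.255666


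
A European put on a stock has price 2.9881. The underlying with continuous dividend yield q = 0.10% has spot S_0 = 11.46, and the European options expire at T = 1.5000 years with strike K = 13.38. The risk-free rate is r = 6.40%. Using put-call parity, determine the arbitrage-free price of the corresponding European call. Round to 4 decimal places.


Put-call parity: C - P = S_0 * exp(-qT) - K * exp(-rT).
S_0 * exp(-qT) = 11.4600 * 0.99850112 = 11.44282289
K * exp(-rT) = 13.3800 * 0.90846402 = 12.15524853
C = P + S*exp(-qT) - K*exp(-rT)
C = 2.9881 + 11.44282289 - 12.15524853 = 2.2757

Answer: Call price = 2.2757


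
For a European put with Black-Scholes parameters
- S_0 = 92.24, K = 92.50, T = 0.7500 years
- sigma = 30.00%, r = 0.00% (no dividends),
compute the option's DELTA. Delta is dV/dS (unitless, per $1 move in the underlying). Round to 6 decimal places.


d1 = 0.1190697613; d2 = -0.1407378598
phi(d1) = 0.3961242568; exp(-qT) = 1.0000000000; exp(-rT) = 1.0000000000
N(-d1) = 0.4526100436
Delta = -exp(-qT) * N(-d1) = -1.0000000000 * 0.4526100436 = -0.452610

Answer: Delta = -0.452610


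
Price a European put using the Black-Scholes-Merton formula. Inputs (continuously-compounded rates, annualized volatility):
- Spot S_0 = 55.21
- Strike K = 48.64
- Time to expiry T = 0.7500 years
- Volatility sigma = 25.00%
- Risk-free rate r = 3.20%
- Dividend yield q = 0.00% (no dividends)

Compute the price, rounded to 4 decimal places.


Answer: Price = 1.5893

Derivation:
d1 = (ln(S/K) + (r - q + 0.5*sigma^2) * T) / (sigma * sqrt(T)) = 0.80429677
d2 = d1 - sigma * sqrt(T) = 0.58779042
exp(-rT) = 0.97628571; exp(-qT) = 1.00000000
P = K * exp(-rT) * N(-d2) - S_0 * exp(-qT) * N(-d1)
N(-d1) = 0.21061280; N(-d2) = 0.27833649
P = 48.6400 * 0.97628571 * 0.27833649 - 55.2100 * 1.00000000 * 0.21061280 = 1.5893


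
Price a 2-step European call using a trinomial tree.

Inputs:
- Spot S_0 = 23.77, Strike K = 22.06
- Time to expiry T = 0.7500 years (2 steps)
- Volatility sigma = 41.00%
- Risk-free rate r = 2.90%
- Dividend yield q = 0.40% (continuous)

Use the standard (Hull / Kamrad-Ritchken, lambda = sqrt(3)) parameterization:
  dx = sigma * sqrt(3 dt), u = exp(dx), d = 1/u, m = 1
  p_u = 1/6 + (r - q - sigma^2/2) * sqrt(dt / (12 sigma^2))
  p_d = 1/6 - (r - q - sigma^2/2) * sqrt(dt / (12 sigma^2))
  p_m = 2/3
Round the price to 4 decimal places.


Answer: Price = V(0,0) = 4.2113

Derivation:
dt = T/N = 0.375000; dx = sigma*sqrt(3*dt) = 0.434871
u = exp(dx) = 1.544763; d = 1/u = 0.647348
p_u = 0.141207, p_m = 0.666667, p_d = 0.192127
Discount per step: exp(-r*dt) = 0.989184
Stock lattice S(k, j) with j the centered position index:
  k=0: S(0,+0) = 23.7700
  k=1: S(1,-1) = 15.3875; S(1,+0) = 23.7700; S(1,+1) = 36.7190
  k=2: S(2,-2) = 9.9611; S(2,-1) = 15.3875; S(2,+0) = 23.7700; S(2,+1) = 36.7190; S(2,+2) = 56.7222
Terminal payoffs V(N, j) = max(S_T - K, 0):
  V(2,-2) = 0.000000; V(2,-1) = 0.000000; V(2,+0) = 1.710000; V(2,+1) = 14.659023; V(2,+2) = 34.662197
Backward induction: V(k, j) = exp(-r*dt) * [p_u * V(k+1, j+1) + p_m * V(k+1, j) + p_d * V(k+1, j-1)]
  V(1,-1) = exp(-r*dt) * [p_u*1.710000 + p_m*0.000000 + p_d*0.000000] = 0.238851
  V(1,+0) = exp(-r*dt) * [p_u*14.659023 + p_m*1.710000 + p_d*0.000000] = 3.175230
  V(1,+1) = exp(-r*dt) * [p_u*34.662197 + p_m*14.659023 + p_d*1.710000] = 14.833551
  V(0,+0) = exp(-r*dt) * [p_u*14.833551 + p_m*3.175230 + p_d*0.238851] = 4.211257


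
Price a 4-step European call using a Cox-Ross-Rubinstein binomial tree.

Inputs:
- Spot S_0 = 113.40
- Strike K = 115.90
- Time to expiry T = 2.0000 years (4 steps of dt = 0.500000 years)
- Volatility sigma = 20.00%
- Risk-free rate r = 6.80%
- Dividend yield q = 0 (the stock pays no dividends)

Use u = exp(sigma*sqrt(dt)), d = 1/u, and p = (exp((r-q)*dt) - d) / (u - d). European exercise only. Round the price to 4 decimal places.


dt = T/N = 0.500000
u = exp(sigma*sqrt(dt)) = 1.151910; d = 1/u = 0.868123
p = (exp((r-q)*dt) - d) / (u - d) = 0.586572
Discount per step: exp(-r*dt) = 0.966572
Stock lattice S(k, i) with i counting down-moves:
  k=0: S(0,0) = 113.4000
  k=1: S(1,0) = 130.6266; S(1,1) = 98.4452
  k=2: S(2,0) = 150.4701; S(2,1) = 113.4000; S(2,2) = 85.4626
  k=3: S(3,0) = 173.3279; S(3,1) = 130.6266; S(3,2) = 98.4452; S(3,3) = 74.1921
  k=4: S(4,0) = 199.6582; S(4,1) = 150.4701; S(4,2) = 113.4000; S(4,3) = 85.4626; S(4,4) = 64.4079
Terminal payoffs V(N, i) = max(S_T - K, 0):
  V(4,0) = 83.758182; V(4,1) = 34.570056; V(4,2) = 0.000000; V(4,3) = 0.000000; V(4,4) = 0.000000
Backward induction: V(k, i) = exp(-r*dt) * [p * V(k+1, i) + (1-p) * V(k+1, i+1)].
  V(3,0) = exp(-r*dt) * [p*83.758182 + (1-p)*34.570056] = 61.302312
  V(3,1) = exp(-r*dt) * [p*34.570056 + (1-p)*0.000000] = 19.599966
  V(3,2) = exp(-r*dt) * [p*0.000000 + (1-p)*0.000000] = 0.000000
  V(3,3) = exp(-r*dt) * [p*0.000000 + (1-p)*0.000000] = 0.000000
  V(2,0) = exp(-r*dt) * [p*61.302312 + (1-p)*19.599966] = 42.588484
  V(2,1) = exp(-r*dt) * [p*19.599966 + (1-p)*0.000000] = 11.112469
  V(2,2) = exp(-r*dt) * [p*0.000000 + (1-p)*0.000000] = 0.000000
  V(1,0) = exp(-r*dt) * [p*42.588484 + (1-p)*11.112469] = 28.586752
  V(1,1) = exp(-r*dt) * [p*11.112469 + (1-p)*0.000000] = 6.300366
  V(0,0) = exp(-r*dt) * [p*28.586752 + (1-p)*6.300366] = 18.725326

Answer: Price = V(0,0) = 18.7253


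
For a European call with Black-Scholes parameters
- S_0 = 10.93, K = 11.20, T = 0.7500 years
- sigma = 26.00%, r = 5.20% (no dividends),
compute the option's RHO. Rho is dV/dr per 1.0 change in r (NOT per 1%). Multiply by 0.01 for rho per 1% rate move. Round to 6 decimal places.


d1 = 0.1774131821; d2 = -0.0477534229
phi(d1) = 0.3927129851; exp(-qT) = 1.0000000000; exp(-rT) = 0.9617507091
N(d2) = 0.4809563787
Rho = K*T*exp(-rT)*N(d2) = 11.2000 * 0.7500 * 0.9617507091 * 0.4809563787 = 3.885505

Answer: Rho = 3.885505


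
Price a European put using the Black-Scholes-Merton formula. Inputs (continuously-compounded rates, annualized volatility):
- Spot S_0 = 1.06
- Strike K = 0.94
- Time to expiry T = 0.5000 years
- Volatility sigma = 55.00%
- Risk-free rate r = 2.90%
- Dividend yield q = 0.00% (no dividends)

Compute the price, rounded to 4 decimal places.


d1 = (ln(S/K) + (r - q + 0.5*sigma^2) * T) / (sigma * sqrt(T)) = 0.54066493
d2 = d1 - sigma * sqrt(T) = 0.15175620
exp(-rT) = 0.98560462; exp(-qT) = 1.00000000
P = K * exp(-rT) * N(-d2) - S_0 * exp(-qT) * N(-d1)
N(-d1) = 0.29436928; N(-d2) = 0.43968961
P = 0.9400 * 0.98560462 * 0.43968961 - 1.0600 * 1.00000000 * 0.29436928 = 0.0953

Answer: Price = 0.0953


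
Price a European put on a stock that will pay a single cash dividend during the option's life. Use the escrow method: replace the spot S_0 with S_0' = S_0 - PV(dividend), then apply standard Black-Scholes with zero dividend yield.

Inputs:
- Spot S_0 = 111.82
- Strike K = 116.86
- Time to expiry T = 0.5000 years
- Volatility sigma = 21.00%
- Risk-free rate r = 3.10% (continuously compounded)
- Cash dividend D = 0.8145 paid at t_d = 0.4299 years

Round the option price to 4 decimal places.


PV(D) = D * exp(-r * t_d) = 0.8145 * 0.98676151 = 0.80371725
S_0' = S_0 - PV(D) = 111.8200 - 0.80371725 = 111.01628275
d1 = (ln(S_0'/K) + (r + sigma^2/2)*T) / (sigma*sqrt(T)) = -0.16684188
d2 = d1 - sigma*sqrt(T) = -0.31533430
exp(-rT) = 0.98461951
N(-d1) = 0.56625277; N(-d2) = 0.62374608
P = K * exp(-rT) * N(-d2) - S_0' * N(-d1) = 116.8600 * 0.98461951 * 0.62374608 - 111.01628275 * 0.56625277 = 8.9066

Answer: Price = 8.9066


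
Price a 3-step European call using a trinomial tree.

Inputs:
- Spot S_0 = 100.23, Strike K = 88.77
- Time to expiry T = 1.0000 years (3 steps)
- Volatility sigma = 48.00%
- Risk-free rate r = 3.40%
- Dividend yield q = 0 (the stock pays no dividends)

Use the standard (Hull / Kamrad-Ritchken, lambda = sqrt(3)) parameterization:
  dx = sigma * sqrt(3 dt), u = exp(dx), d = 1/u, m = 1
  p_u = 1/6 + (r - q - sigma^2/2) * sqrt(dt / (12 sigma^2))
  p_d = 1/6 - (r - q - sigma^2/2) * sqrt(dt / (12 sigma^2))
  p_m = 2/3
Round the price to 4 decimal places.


dt = T/N = 0.333333; dx = sigma*sqrt(3*dt) = 0.480000
u = exp(dx) = 1.616074; d = 1/u = 0.618783
p_u = 0.138472, p_m = 0.666667, p_d = 0.194861
Discount per step: exp(-r*dt) = 0.988731
Stock lattice S(k, j) with j the centered position index:
  k=0: S(0,+0) = 100.2300
  k=1: S(1,-1) = 62.0207; S(1,+0) = 100.2300; S(1,+1) = 161.9791
  k=2: S(2,-2) = 38.3774; S(2,-1) = 62.0207; S(2,+0) = 100.2300; S(2,+1) = 161.9791; S(2,+2) = 261.7703
  k=3: S(3,-3) = 23.7473; S(3,-2) = 38.3774; S(3,-1) = 62.0207; S(3,+0) = 100.2300; S(3,+1) = 161.9791; S(3,+2) = 261.7703; S(3,+3) = 423.0403
Terminal payoffs V(N, j) = max(S_T - K, 0):
  V(3,-3) = 0.000000; V(3,-2) = 0.000000; V(3,-1) = 0.000000; V(3,+0) = 11.460000; V(3,+1) = 73.209137; V(3,+2) = 173.000338; V(3,+3) = 334.270342
Backward induction: V(k, j) = exp(-r*dt) * [p_u * V(k+1, j+1) + p_m * V(k+1, j) + p_d * V(k+1, j-1)]
  V(2,-2) = exp(-r*dt) * [p_u*0.000000 + p_m*0.000000 + p_d*0.000000] = 0.000000
  V(2,-1) = exp(-r*dt) * [p_u*11.460000 + p_m*0.000000 + p_d*0.000000] = 1.569008
  V(2,+0) = exp(-r*dt) * [p_u*73.209137 + p_m*11.460000 + p_d*0.000000] = 17.577092
  V(2,+1) = exp(-r*dt) * [p_u*173.000338 + p_m*73.209137 + p_d*11.460000] = 74.149797
  V(2,+2) = exp(-r*dt) * [p_u*334.270342 + p_m*173.000338 + p_d*73.209137] = 173.904204
  V(1,-1) = exp(-r*dt) * [p_u*17.577092 + p_m*1.569008 + p_d*0.000000] = 3.440728
  V(1,+0) = exp(-r*dt) * [p_u*74.149797 + p_m*17.577092 + p_d*1.569008] = 22.040276
  V(1,+1) = exp(-r*dt) * [p_u*173.904204 + p_m*74.149797 + p_d*17.577092] = 76.072136
  V(0,+0) = exp(-r*dt) * [p_u*76.072136 + p_m*22.040276 + p_d*3.440728] = 25.606007

Answer: Price = V(0,0) = 25.6060


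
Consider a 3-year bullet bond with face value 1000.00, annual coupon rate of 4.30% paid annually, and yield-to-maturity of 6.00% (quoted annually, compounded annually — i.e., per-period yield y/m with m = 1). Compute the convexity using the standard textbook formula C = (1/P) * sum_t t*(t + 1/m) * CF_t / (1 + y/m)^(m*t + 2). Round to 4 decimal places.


Coupon per period c = face * coupon_rate / m = 43.000000
Periods per year m = 1; per-period yield y/m = 0.060000
Number of cashflows N = 3
Cashflows (t years, CF_t, discount factor 1/(1+y/m)^(m*t), PV):
  t = 1.0000: CF_t = 43.000000, DF = 0.943396, PV = 40.566038
  t = 2.0000: CF_t = 43.000000, DF = 0.889996, PV = 38.269847
  t = 3.0000: CF_t = 1043.000000, DF = 0.839619, PV = 875.722912
Price P = sum_t PV_t = 954.558797
Convexity numerator sum_t t*(t + 1/m) * CF_t / (1+y/m)^(m*t + 2):
  t = 1.0000: term = 72.207258
  t = 2.0000: term = 204.360165
  t = 3.0000: term = 9352.683292
Convexity = (1/P) * sum = 9629.250715 / 954.558797 = 10.087645

Answer: Convexity = 10.0876


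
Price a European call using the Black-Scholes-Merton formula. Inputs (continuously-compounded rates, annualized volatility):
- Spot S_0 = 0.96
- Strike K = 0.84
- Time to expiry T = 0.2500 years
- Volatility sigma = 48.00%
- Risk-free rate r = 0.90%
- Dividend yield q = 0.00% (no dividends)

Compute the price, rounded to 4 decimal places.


d1 = (ln(S/K) + (r - q + 0.5*sigma^2) * T) / (sigma * sqrt(T)) = 0.68575580
d2 = d1 - sigma * sqrt(T) = 0.44575580
exp(-rT) = 0.99775253; exp(-qT) = 1.00000000
C = S_0 * exp(-qT) * N(d1) - K * exp(-rT) * N(d2)
N(d1) = 0.75356644; N(d2) = 0.67211317
C = 0.9600 * 1.00000000 * 0.75356644 - 0.8400 * 0.99775253 * 0.67211317 = 0.1601

Answer: Price = 0.1601


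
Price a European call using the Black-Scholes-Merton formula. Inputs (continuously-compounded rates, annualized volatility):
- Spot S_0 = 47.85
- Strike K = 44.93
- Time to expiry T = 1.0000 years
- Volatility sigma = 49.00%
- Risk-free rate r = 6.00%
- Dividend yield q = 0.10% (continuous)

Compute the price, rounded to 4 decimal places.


Answer: Price = 11.7280

Derivation:
d1 = (ln(S/K) + (r - q + 0.5*sigma^2) * T) / (sigma * sqrt(T)) = 0.49390897
d2 = d1 - sigma * sqrt(T) = 0.00390897
exp(-rT) = 0.94176453; exp(-qT) = 0.99900050
C = S_0 * exp(-qT) * N(d1) - K * exp(-rT) * N(d2)
N(d1) = 0.68931476; N(d2) = 0.50155945
C = 47.8500 * 0.99900050 * 0.68931476 - 44.9300 * 0.94176453 * 0.50155945 = 11.7280


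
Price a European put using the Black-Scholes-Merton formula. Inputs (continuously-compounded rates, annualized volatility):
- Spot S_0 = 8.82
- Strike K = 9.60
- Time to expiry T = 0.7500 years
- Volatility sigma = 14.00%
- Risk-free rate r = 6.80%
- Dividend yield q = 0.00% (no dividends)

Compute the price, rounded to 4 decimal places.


d1 = (ln(S/K) + (r - q + 0.5*sigma^2) * T) / (sigma * sqrt(T)) = -0.21767118
d2 = d1 - sigma * sqrt(T) = -0.33891474
exp(-rT) = 0.95027867; exp(-qT) = 1.00000000
P = K * exp(-rT) * N(-d2) - S_0 * exp(-qT) * N(-d1)
N(-d1) = 0.58615734; N(-d2) = 0.63266302
P = 9.6000 * 0.95027867 * 0.63266302 - 8.8200 * 1.00000000 * 0.58615734 = 0.6017

Answer: Price = 0.6017


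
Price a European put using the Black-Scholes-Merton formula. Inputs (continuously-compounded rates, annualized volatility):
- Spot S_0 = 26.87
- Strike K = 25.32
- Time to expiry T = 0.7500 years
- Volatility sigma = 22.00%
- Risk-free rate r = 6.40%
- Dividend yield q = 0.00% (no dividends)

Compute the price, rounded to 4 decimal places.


Answer: Price = 0.8655

Derivation:
d1 = (ln(S/K) + (r - q + 0.5*sigma^2) * T) / (sigma * sqrt(T)) = 0.65904966
d2 = d1 - sigma * sqrt(T) = 0.46852408
exp(-rT) = 0.95313379; exp(-qT) = 1.00000000
P = K * exp(-rT) * N(-d2) - S_0 * exp(-qT) * N(-d1)
N(-d1) = 0.25493194; N(-d2) = 0.31970493
P = 25.3200 * 0.95313379 * 0.31970493 - 26.8700 * 1.00000000 * 0.25493194 = 0.8655


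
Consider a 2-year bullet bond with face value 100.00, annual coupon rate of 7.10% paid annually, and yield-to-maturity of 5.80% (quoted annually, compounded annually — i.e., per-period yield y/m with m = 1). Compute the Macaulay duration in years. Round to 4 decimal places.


Answer: Macaulay duration = 1.9345 years

Derivation:
Coupon per period c = face * coupon_rate / m = 7.100000
Periods per year m = 1; per-period yield y/m = 0.058000
Number of cashflows N = 2
Cashflows (t years, CF_t, discount factor 1/(1+y/m)^(m*t), PV):
  t = 1.0000: CF_t = 7.100000, DF = 0.945180, PV = 6.710775
  t = 2.0000: CF_t = 107.100000, DF = 0.893364, PV = 95.679332
Price P = sum_t PV_t = 102.390107
Macaulay numerator sum_t t * PV_t:
  t * PV_t at t = 1.0000: 6.710775
  t * PV_t at t = 2.0000: 191.358664
Macaulay duration D = (sum_t t * PV_t) / P = 198.069439 / 102.390107 = 1.934459


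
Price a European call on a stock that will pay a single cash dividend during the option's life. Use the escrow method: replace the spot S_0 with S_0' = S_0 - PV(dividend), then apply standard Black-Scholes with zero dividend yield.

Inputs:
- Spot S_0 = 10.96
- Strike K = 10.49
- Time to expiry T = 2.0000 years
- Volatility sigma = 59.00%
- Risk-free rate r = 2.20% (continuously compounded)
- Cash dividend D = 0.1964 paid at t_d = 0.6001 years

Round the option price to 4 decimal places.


Answer: Price = 3.7398

Derivation:
PV(D) = D * exp(-r * t_d) = 0.1964 * 0.98688457 = 0.19382413
S_0' = S_0 - PV(D) = 10.9600 - 0.19382413 = 10.76617587
d1 = (ln(S_0'/K) + (r + sigma^2/2)*T) / (sigma*sqrt(T)) = 0.50107137
d2 = d1 - sigma*sqrt(T) = -0.33331464
exp(-rT) = 0.95695396
N(d1) = 0.69183955; N(d2) = 0.36944840
C = S_0' * N(d1) - K * exp(-rT) * N(d2) = 10.76617587 * 0.69183955 - 10.4900 * 0.95695396 * 0.36944840 = 3.7398


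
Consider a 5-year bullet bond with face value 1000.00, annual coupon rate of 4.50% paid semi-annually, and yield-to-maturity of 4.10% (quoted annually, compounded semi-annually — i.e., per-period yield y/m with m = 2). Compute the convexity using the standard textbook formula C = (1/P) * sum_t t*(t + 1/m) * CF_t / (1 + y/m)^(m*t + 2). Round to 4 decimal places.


Coupon per period c = face * coupon_rate / m = 22.500000
Periods per year m = 2; per-period yield y/m = 0.020500
Number of cashflows N = 10
Cashflows (t years, CF_t, discount factor 1/(1+y/m)^(m*t), PV):
  t = 0.5000: CF_t = 22.500000, DF = 0.979912, PV = 22.048016
  t = 1.0000: CF_t = 22.500000, DF = 0.960227, PV = 21.605111
  t = 1.5000: CF_t = 22.500000, DF = 0.940938, PV = 21.171103
  t = 2.0000: CF_t = 22.500000, DF = 0.922036, PV = 20.745814
  t = 2.5000: CF_t = 22.500000, DF = 0.903514, PV = 20.329068
  t = 3.0000: CF_t = 22.500000, DF = 0.885364, PV = 19.920694
  t = 3.5000: CF_t = 22.500000, DF = 0.867579, PV = 19.520523
  t = 4.0000: CF_t = 22.500000, DF = 0.850151, PV = 19.128391
  t = 4.5000: CF_t = 22.500000, DF = 0.833073, PV = 18.744136
  t = 5.0000: CF_t = 1022.500000, DF = 0.816338, PV = 834.705406
Price P = sum_t PV_t = 1017.918263
Convexity numerator sum_t t*(t + 1/m) * CF_t / (1+y/m)^(m*t + 2):
  t = 0.5000: term = 10.585552
  t = 1.0000: term = 31.118721
  t = 1.5000: term = 60.987205
  t = 2.0000: term = 99.603470
  t = 2.5000: term = 146.403924
  t = 3.0000: term = 200.848108
  t = 3.5000: term = 262.417910
  t = 4.0000: term = 330.616811
  t = 4.5000: term = 404.969146
  t = 5.0000: term = 22041.436837
Convexity = (1/P) * sum = 23588.987684 / 1017.918263 = 23.173754

Answer: Convexity = 23.1738


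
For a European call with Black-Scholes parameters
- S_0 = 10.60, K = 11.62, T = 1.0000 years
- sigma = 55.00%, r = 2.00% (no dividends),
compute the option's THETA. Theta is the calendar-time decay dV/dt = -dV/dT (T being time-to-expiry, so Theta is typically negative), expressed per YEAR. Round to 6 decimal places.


d1 = 0.1443204540; d2 = -0.4056795460
phi(d1) = 0.3948091759; exp(-qT) = 1.0000000000; exp(-rT) = 0.9801986733
Theta = -S*exp(-qT)*phi(d1)*sigma/(2*sqrt(T)) - r*K*exp(-rT)*N(d2) + q*S*exp(-qT)*N(d1)
N(d1) = 0.5573762863; N(d2) = 0.3424890365; sqrt(T) = 1.0000000000
Term 1 = -10.6000 * 1.0000000000 * 0.3948091759 * 0.5500 / (2 * 1.0000000000) = -1.1508687477
Term 2 = -0.0200 * 11.6200 * 0.9801986733 * 0.3424890365 = -0.0780183763
Term 3 = 0 (no dividend yield, q = 0)
Theta = -1.1508687477 + (-0.0780183763) + (0.0000000000) = -1.228887

Answer: Theta = -1.228887


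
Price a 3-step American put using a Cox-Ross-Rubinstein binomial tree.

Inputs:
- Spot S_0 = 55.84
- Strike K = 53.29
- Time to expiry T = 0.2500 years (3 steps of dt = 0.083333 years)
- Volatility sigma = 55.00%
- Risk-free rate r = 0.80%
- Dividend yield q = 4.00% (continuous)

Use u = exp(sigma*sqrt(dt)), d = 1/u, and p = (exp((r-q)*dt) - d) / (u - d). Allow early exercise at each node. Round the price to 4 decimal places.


Answer: Price = V(0,0) = 5.3509

Derivation:
dt = T/N = 0.083333
u = exp(sigma*sqrt(dt)) = 1.172070; d = 1/u = 0.853191
p = (exp((r-q)*dt) - d) / (u - d) = 0.452039
Discount per step: exp(-r*dt) = 0.999334
Stock lattice S(k, i) with i counting down-moves:
  k=0: S(0,0) = 55.8400
  k=1: S(1,0) = 65.4484; S(1,1) = 47.6422
  k=2: S(2,0) = 76.7101; S(2,1) = 55.8400; S(2,2) = 40.6479
  k=3: S(3,0) = 89.9096; S(3,1) = 65.4484; S(3,2) = 47.6422; S(3,3) = 34.6805
Terminal payoffs V(N, i) = max(K - S_T, 0):
  V(3,0) = 0.000000; V(3,1) = 0.000000; V(3,2) = 5.647790; V(3,3) = 18.609538
Backward induction: V(k, i) = exp(-r*dt) * [p * V(k+1, i) + (1-p) * V(k+1, i+1)]; then take max(V_cont, immediate exercise) for American.
  V(2,0) = exp(-r*dt) * [p*0.000000 + (1-p)*0.000000] = 0.000000; exercise = 0.000000; V(2,0) = max -> 0.000000
  V(2,1) = exp(-r*dt) * [p*0.000000 + (1-p)*5.647790] = 3.092707; exercise = 0.000000; V(2,1) = max -> 3.092707
  V(2,2) = exp(-r*dt) * [p*5.647790 + (1-p)*18.609538] = 12.741827; exercise = 12.642074; V(2,2) = max -> 12.741827
  V(1,0) = exp(-r*dt) * [p*0.000000 + (1-p)*3.092707] = 1.693554; exercise = 0.000000; V(1,0) = max -> 1.693554
  V(1,1) = exp(-r*dt) * [p*3.092707 + (1-p)*12.741827] = 8.374465; exercise = 5.647790; V(1,1) = max -> 8.374465
  V(0,0) = exp(-r*dt) * [p*1.693554 + (1-p)*8.374465] = 5.350865; exercise = 0.000000; V(0,0) = max -> 5.350865


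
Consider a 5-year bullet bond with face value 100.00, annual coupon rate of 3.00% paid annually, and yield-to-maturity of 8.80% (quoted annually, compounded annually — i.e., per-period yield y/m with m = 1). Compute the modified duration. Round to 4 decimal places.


Coupon per period c = face * coupon_rate / m = 3.000000
Periods per year m = 1; per-period yield y/m = 0.088000
Number of cashflows N = 5
Cashflows (t years, CF_t, discount factor 1/(1+y/m)^(m*t), PV):
  t = 1.0000: CF_t = 3.000000, DF = 0.919118, PV = 2.757353
  t = 2.0000: CF_t = 3.000000, DF = 0.844777, PV = 2.534332
  t = 3.0000: CF_t = 3.000000, DF = 0.776450, PV = 2.329349
  t = 4.0000: CF_t = 3.000000, DF = 0.713649, PV = 2.140946
  t = 5.0000: CF_t = 103.000000, DF = 0.655927, PV = 67.560483
Price P = sum_t PV_t = 77.322463
First compute Macaulay numerator sum_t t * PV_t:
  t * PV_t at t = 1.0000: 2.757353
  t * PV_t at t = 2.0000: 5.068663
  t * PV_t at t = 3.0000: 6.988047
  t * PV_t at t = 4.0000: 8.563783
  t * PV_t at t = 5.0000: 337.802417
Macaulay duration D = 361.180263 / 77.322463 = 4.671091
Modified duration = D / (1 + y/m) = 4.671091 / (1 + 0.088000) = 4.293282

Answer: Modified duration = 4.2933


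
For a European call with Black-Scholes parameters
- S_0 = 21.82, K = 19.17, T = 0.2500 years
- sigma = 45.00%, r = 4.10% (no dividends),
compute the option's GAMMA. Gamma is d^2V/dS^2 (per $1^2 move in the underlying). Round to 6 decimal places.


d1 = 0.7335241038; d2 = 0.5085241038
phi(d1) = 0.3048402718; exp(-qT) = 1.0000000000; exp(-rT) = 0.9898023522
Gamma = exp(-qT) * phi(d1) / (S * sigma * sqrt(T)) = 1.0000000000 * 0.3048402718 / (21.8200 * 0.4500 * 0.5000000000) = 0.062092

Answer: Gamma = 0.062092


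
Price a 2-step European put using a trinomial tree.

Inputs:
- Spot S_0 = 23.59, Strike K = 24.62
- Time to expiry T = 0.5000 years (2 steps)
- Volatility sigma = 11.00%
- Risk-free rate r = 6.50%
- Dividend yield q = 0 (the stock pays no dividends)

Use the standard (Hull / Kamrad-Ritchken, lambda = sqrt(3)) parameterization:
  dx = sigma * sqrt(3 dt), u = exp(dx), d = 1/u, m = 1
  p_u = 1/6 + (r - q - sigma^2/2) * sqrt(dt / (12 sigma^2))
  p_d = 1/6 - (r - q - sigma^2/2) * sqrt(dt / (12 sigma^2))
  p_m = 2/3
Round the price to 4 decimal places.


Answer: Price = V(0,0) = 0.8920

Derivation:
dt = T/N = 0.250000; dx = sigma*sqrt(3*dt) = 0.095263
u = exp(dx) = 1.099948; d = 1/u = 0.909134
p_u = 0.244018, p_m = 0.666667, p_d = 0.089315
Discount per step: exp(-r*dt) = 0.983881
Stock lattice S(k, j) with j the centered position index:
  k=0: S(0,+0) = 23.5900
  k=1: S(1,-1) = 21.4465; S(1,+0) = 23.5900; S(1,+1) = 25.9478
  k=2: S(2,-2) = 19.4977; S(2,-1) = 21.4465; S(2,+0) = 23.5900; S(2,+1) = 25.9478; S(2,+2) = 28.5412
Terminal payoffs V(N, j) = max(K - S_T, 0):
  V(2,-2) = 5.122285; V(2,-1) = 3.173529; V(2,+0) = 1.030000; V(2,+1) = 0.000000; V(2,+2) = 0.000000
Backward induction: V(k, j) = exp(-r*dt) * [p_u * V(k+1, j+1) + p_m * V(k+1, j) + p_d * V(k+1, j-1)]
  V(1,-1) = exp(-r*dt) * [p_u*1.030000 + p_m*3.173529 + p_d*5.122285] = 2.778994
  V(1,+0) = exp(-r*dt) * [p_u*0.000000 + p_m*1.030000 + p_d*3.173529] = 0.954473
  V(1,+1) = exp(-r*dt) * [p_u*0.000000 + p_m*0.000000 + p_d*1.030000] = 0.090511
  V(0,+0) = exp(-r*dt) * [p_u*0.090511 + p_m*0.954473 + p_d*2.778994] = 0.891994


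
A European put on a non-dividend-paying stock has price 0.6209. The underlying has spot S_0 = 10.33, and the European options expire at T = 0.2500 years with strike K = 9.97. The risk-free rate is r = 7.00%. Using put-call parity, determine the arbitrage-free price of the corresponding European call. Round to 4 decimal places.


Put-call parity: C - P = S_0 * exp(-qT) - K * exp(-rT).
S_0 * exp(-qT) = 10.3300 * 1.00000000 = 10.33000000
K * exp(-rT) = 9.9700 * 0.98265224 = 9.79704279
C = P + S*exp(-qT) - K*exp(-rT)
C = 0.6209 + 10.33000000 - 9.79704279 = 1.1539

Answer: Call price = 1.1539


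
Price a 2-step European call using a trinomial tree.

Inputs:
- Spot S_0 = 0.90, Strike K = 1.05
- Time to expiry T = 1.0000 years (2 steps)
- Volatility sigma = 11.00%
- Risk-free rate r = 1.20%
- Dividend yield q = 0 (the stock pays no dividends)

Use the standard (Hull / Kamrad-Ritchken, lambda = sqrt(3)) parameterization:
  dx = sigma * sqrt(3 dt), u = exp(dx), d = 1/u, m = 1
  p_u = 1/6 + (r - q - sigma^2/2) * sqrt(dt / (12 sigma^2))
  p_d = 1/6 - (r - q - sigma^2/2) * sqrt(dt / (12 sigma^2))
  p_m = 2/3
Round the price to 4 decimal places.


dt = T/N = 0.500000; dx = sigma*sqrt(3*dt) = 0.134722
u = exp(dx) = 1.144219; d = 1/u = 0.873959
p_u = 0.177708, p_m = 0.666667, p_d = 0.155625
Discount per step: exp(-r*dt) = 0.994018
Stock lattice S(k, j) with j the centered position index:
  k=0: S(0,+0) = 0.9000
  k=1: S(1,-1) = 0.7866; S(1,+0) = 0.9000; S(1,+1) = 1.0298
  k=2: S(2,-2) = 0.6874; S(2,-1) = 0.7866; S(2,+0) = 0.9000; S(2,+1) = 1.0298; S(2,+2) = 1.1783
Terminal payoffs V(N, j) = max(S_T - K, 0):
  V(2,-2) = 0.000000; V(2,-1) = 0.000000; V(2,+0) = 0.000000; V(2,+1) = 0.000000; V(2,+2) = 0.128313
Backward induction: V(k, j) = exp(-r*dt) * [p_u * V(k+1, j+1) + p_m * V(k+1, j) + p_d * V(k+1, j-1)]
  V(1,-1) = exp(-r*dt) * [p_u*0.000000 + p_m*0.000000 + p_d*0.000000] = 0.000000
  V(1,+0) = exp(-r*dt) * [p_u*0.000000 + p_m*0.000000 + p_d*0.000000] = 0.000000
  V(1,+1) = exp(-r*dt) * [p_u*0.128313 + p_m*0.000000 + p_d*0.000000] = 0.022666
  V(0,+0) = exp(-r*dt) * [p_u*0.022666 + p_m*0.000000 + p_d*0.000000] = 0.004004

Answer: Price = V(0,0) = 0.0040


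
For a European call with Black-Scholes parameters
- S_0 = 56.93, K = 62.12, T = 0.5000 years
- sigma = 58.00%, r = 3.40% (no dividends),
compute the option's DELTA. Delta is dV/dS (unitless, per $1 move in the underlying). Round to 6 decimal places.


d1 = 0.0337812820; d2 = -0.3763406511
phi(d1) = 0.3987147138; exp(-qT) = 1.0000000000; exp(-rT) = 0.9831436846
N(d1) = 0.5134742189
Delta = exp(-qT) * N(d1) = 1.0000000000 * 0.5134742189 = 0.513474

Answer: Delta = 0.513474


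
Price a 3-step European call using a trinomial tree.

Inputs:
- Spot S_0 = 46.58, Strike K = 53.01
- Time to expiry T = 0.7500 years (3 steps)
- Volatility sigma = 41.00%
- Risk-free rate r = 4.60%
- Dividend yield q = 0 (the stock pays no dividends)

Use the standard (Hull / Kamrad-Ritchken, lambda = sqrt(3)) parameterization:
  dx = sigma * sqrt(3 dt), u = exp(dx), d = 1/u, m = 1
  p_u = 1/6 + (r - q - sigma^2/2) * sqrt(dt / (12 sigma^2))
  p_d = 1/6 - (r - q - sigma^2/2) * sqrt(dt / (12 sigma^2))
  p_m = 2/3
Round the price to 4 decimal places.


dt = T/N = 0.250000; dx = sigma*sqrt(3*dt) = 0.355070
u = exp(dx) = 1.426281; d = 1/u = 0.701124
p_u = 0.153271, p_m = 0.666667, p_d = 0.180062
Discount per step: exp(-r*dt) = 0.988566
Stock lattice S(k, j) with j the centered position index:
  k=0: S(0,+0) = 46.5800
  k=1: S(1,-1) = 32.6584; S(1,+0) = 46.5800; S(1,+1) = 66.4362
  k=2: S(2,-2) = 22.8976; S(2,-1) = 32.6584; S(2,+0) = 46.5800; S(2,+1) = 66.4362; S(2,+2) = 94.7567
  k=3: S(3,-3) = 16.0540; S(3,-2) = 22.8976; S(3,-1) = 32.6584; S(3,+0) = 46.5800; S(3,+1) = 66.4362; S(3,+2) = 94.7567; S(3,+3) = 135.1496
Terminal payoffs V(N, j) = max(S_T - K, 0):
  V(3,-3) = 0.000000; V(3,-2) = 0.000000; V(3,-1) = 0.000000; V(3,+0) = 0.000000; V(3,+1) = 13.426173; V(3,+2) = 41.746657; V(3,+3) = 82.139627
Backward induction: V(k, j) = exp(-r*dt) * [p_u * V(k+1, j+1) + p_m * V(k+1, j) + p_d * V(k+1, j-1)]
  V(2,-2) = exp(-r*dt) * [p_u*0.000000 + p_m*0.000000 + p_d*0.000000] = 0.000000
  V(2,-1) = exp(-r*dt) * [p_u*0.000000 + p_m*0.000000 + p_d*0.000000] = 0.000000
  V(2,+0) = exp(-r*dt) * [p_u*13.426173 + p_m*0.000000 + p_d*0.000000] = 2.034319
  V(2,+1) = exp(-r*dt) * [p_u*41.746657 + p_m*13.426173 + p_d*0.000000] = 15.173845
  V(2,+2) = exp(-r*dt) * [p_u*82.139627 + p_m*41.746657 + p_d*13.426173] = 42.348486
  V(1,-1) = exp(-r*dt) * [p_u*2.034319 + p_m*0.000000 + p_d*0.000000] = 0.308238
  V(1,+0) = exp(-r*dt) * [p_u*15.173845 + p_m*2.034319 + p_d*0.000000] = 3.639830
  V(1,+1) = exp(-r*dt) * [p_u*42.348486 + p_m*15.173845 + p_d*2.034319] = 16.778942
  V(0,+0) = exp(-r*dt) * [p_u*16.778942 + p_m*3.639830 + p_d*0.308238] = 4.996002

Answer: Price = V(0,0) = 4.9960


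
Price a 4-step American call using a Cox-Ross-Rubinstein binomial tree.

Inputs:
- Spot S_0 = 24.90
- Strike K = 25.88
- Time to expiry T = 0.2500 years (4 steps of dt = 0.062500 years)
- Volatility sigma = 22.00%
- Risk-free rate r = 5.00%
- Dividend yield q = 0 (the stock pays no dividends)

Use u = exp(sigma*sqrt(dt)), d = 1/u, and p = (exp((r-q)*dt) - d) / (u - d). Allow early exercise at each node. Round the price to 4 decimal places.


Answer: Price = V(0,0) = 0.8574

Derivation:
dt = T/N = 0.062500
u = exp(sigma*sqrt(dt)) = 1.056541; d = 1/u = 0.946485
p = (exp((r-q)*dt) - d) / (u - d) = 0.514693
Discount per step: exp(-r*dt) = 0.996880
Stock lattice S(k, i) with i counting down-moves:
  k=0: S(0,0) = 24.9000
  k=1: S(1,0) = 26.3079; S(1,1) = 23.5675
  k=2: S(2,0) = 27.7953; S(2,1) = 24.9000; S(2,2) = 22.3063
  k=3: S(3,0) = 29.3669; S(3,1) = 26.3079; S(3,2) = 23.5675; S(3,3) = 21.1126
  k=4: S(4,0) = 31.0273; S(4,1) = 27.7953; S(4,2) = 24.9000; S(4,3) = 22.3063; S(4,4) = 19.9827
Terminal payoffs V(N, i) = max(S_T - K, 0):
  V(4,0) = 5.147311; V(4,1) = 1.915324; V(4,2) = 0.000000; V(4,3) = 0.000000; V(4,4) = 0.000000
Backward induction: V(k, i) = exp(-r*dt) * [p * V(k+1, i) + (1-p) * V(k+1, i+1)]; then take max(V_cont, immediate exercise) for American.
  V(3,0) = exp(-r*dt) * [p*5.147311 + (1-p)*1.915324] = 3.567637; exercise = 3.486889; V(3,0) = max -> 3.567637
  V(3,1) = exp(-r*dt) * [p*1.915324 + (1-p)*0.000000] = 0.982727; exercise = 0.427861; V(3,1) = max -> 0.982727
  V(3,2) = exp(-r*dt) * [p*0.000000 + (1-p)*0.000000] = 0.000000; exercise = 0.000000; V(3,2) = max -> 0.000000
  V(3,3) = exp(-r*dt) * [p*0.000000 + (1-p)*0.000000] = 0.000000; exercise = 0.000000; V(3,3) = max -> 0.000000
  V(2,0) = exp(-r*dt) * [p*3.567637 + (1-p)*0.982727] = 2.305944; exercise = 1.915324; V(2,0) = max -> 2.305944
  V(2,1) = exp(-r*dt) * [p*0.982727 + (1-p)*0.000000] = 0.504224; exercise = 0.000000; V(2,1) = max -> 0.504224
  V(2,2) = exp(-r*dt) * [p*0.000000 + (1-p)*0.000000] = 0.000000; exercise = 0.000000; V(2,2) = max -> 0.000000
  V(1,0) = exp(-r*dt) * [p*2.305944 + (1-p)*0.504224] = 1.427090; exercise = 0.427861; V(1,0) = max -> 1.427090
  V(1,1) = exp(-r*dt) * [p*0.504224 + (1-p)*0.000000] = 0.258711; exercise = 0.000000; V(1,1) = max -> 0.258711
  V(0,0) = exp(-r*dt) * [p*1.427090 + (1-p)*0.258711] = 0.857383; exercise = 0.000000; V(0,0) = max -> 0.857383


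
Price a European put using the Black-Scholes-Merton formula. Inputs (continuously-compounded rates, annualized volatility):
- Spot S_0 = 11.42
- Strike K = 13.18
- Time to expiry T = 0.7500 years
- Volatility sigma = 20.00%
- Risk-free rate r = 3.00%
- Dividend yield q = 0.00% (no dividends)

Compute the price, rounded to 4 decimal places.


Answer: Price = 1.7675

Derivation:
d1 = (ln(S/K) + (r - q + 0.5*sigma^2) * T) / (sigma * sqrt(T)) = -0.61103476
d2 = d1 - sigma * sqrt(T) = -0.78423984
exp(-rT) = 0.97775124; exp(-qT) = 1.00000000
P = K * exp(-rT) * N(-d2) - S_0 * exp(-qT) * N(-d1)
N(-d1) = 0.72941172; N(-d2) = 0.78355030
P = 13.1800 * 0.97775124 * 0.78355030 - 11.4200 * 1.00000000 * 0.72941172 = 1.7675


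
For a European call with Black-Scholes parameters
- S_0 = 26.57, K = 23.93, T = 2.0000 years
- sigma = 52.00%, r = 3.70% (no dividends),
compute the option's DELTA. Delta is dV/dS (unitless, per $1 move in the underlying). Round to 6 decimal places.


Answer: Delta = 0.729277

Derivation:
d1 = 0.6106273069; d2 = -0.1247637456
phi(d1) = 0.3310878976; exp(-qT) = 1.0000000000; exp(-rT) = 0.9286716938
N(d1) = 0.7292768297
Delta = exp(-qT) * N(d1) = 1.0000000000 * 0.7292768297 = 0.729277


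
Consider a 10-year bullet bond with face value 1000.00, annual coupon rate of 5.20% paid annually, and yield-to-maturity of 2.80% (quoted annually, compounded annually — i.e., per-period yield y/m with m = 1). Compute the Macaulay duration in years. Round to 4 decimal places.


Coupon per period c = face * coupon_rate / m = 52.000000
Periods per year m = 1; per-period yield y/m = 0.028000
Number of cashflows N = 10
Cashflows (t years, CF_t, discount factor 1/(1+y/m)^(m*t), PV):
  t = 1.0000: CF_t = 52.000000, DF = 0.972763, PV = 50.583658
  t = 2.0000: CF_t = 52.000000, DF = 0.946267, PV = 49.205893
  t = 3.0000: CF_t = 52.000000, DF = 0.920493, PV = 47.865654
  t = 4.0000: CF_t = 52.000000, DF = 0.895422, PV = 46.561921
  t = 5.0000: CF_t = 52.000000, DF = 0.871033, PV = 45.293697
  t = 6.0000: CF_t = 52.000000, DF = 0.847308, PV = 44.060017
  t = 7.0000: CF_t = 52.000000, DF = 0.824230, PV = 42.859938
  t = 8.0000: CF_t = 52.000000, DF = 0.801780, PV = 41.692547
  t = 9.0000: CF_t = 52.000000, DF = 0.779941, PV = 40.556952
  t = 10.0000: CF_t = 1052.000000, DF = 0.758698, PV = 798.150138
Price P = sum_t PV_t = 1206.830414
Macaulay numerator sum_t t * PV_t:
  t * PV_t at t = 1.0000: 50.583658
  t * PV_t at t = 2.0000: 98.411785
  t * PV_t at t = 3.0000: 143.596963
  t * PV_t at t = 4.0000: 186.247682
  t * PV_t at t = 5.0000: 226.468485
  t * PV_t at t = 6.0000: 264.360099
  t * PV_t at t = 7.0000: 300.019568
  t * PV_t at t = 8.0000: 333.540376
  t * PV_t at t = 9.0000: 365.012570
  t * PV_t at t = 10.0000: 7981.501383
Macaulay duration D = (sum_t t * PV_t) / P = 9949.742568 / 1206.830414 = 8.244524

Answer: Macaulay duration = 8.2445 years


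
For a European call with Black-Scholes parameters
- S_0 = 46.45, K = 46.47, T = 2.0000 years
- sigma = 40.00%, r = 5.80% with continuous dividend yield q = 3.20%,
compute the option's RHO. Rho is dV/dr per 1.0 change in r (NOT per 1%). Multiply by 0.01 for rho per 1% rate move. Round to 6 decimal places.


Answer: Rho = 35.090276

Derivation:
d1 = 0.3740056095; d2 = -0.1916798154
phi(d1) = 0.3719935992; exp(-qT) = 0.9380049995; exp(-rT) = 0.8904752233
N(d2) = 0.4239965089
Rho = K*T*exp(-rT)*N(d2) = 46.4700 * 2.0000 * 0.8904752233 * 0.4239965089 = 35.090276


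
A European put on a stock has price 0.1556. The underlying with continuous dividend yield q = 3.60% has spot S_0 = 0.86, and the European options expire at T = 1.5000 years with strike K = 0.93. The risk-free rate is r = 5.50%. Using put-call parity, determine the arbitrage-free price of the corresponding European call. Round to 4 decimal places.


Put-call parity: C - P = S_0 * exp(-qT) - K * exp(-rT).
S_0 * exp(-qT) = 0.8600 * 0.94743211 = 0.81479161
K * exp(-rT) = 0.9300 * 0.92081144 = 0.85635464
C = P + S*exp(-qT) - K*exp(-rT)
C = 0.1556 + 0.81479161 - 0.85635464 = 0.1140

Answer: Call price = 0.1140


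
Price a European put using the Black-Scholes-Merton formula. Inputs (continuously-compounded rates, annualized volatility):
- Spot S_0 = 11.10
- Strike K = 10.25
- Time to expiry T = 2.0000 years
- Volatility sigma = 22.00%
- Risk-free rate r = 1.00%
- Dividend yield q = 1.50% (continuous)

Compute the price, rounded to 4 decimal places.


d1 = (ln(S/K) + (r - q + 0.5*sigma^2) * T) / (sigma * sqrt(T)) = 0.37948301
d2 = d1 - sigma * sqrt(T) = 0.06835602
exp(-rT) = 0.98019867; exp(-qT) = 0.97044553
P = K * exp(-rT) * N(-d2) - S_0 * exp(-qT) * N(-d1)
N(-d1) = 0.35216461; N(-d2) = 0.47275111
P = 10.2500 * 0.98019867 * 0.47275111 - 11.1000 * 0.97044553 * 0.35216461 = 0.9562

Answer: Price = 0.9562


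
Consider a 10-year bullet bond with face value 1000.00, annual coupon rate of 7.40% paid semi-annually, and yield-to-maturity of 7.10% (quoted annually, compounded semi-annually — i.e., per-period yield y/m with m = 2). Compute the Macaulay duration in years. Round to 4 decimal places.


Coupon per period c = face * coupon_rate / m = 37.000000
Periods per year m = 2; per-period yield y/m = 0.035500
Number of cashflows N = 20
Cashflows (t years, CF_t, discount factor 1/(1+y/m)^(m*t), PV):
  t = 0.5000: CF_t = 37.000000, DF = 0.965717, PV = 35.731531
  t = 1.0000: CF_t = 37.000000, DF = 0.932609, PV = 34.506548
  t = 1.5000: CF_t = 37.000000, DF = 0.900637, PV = 33.323562
  t = 2.0000: CF_t = 37.000000, DF = 0.869760, PV = 32.181132
  t = 2.5000: CF_t = 37.000000, DF = 0.839942, PV = 31.077867
  t = 3.0000: CF_t = 37.000000, DF = 0.811147, PV = 30.012426
  t = 3.5000: CF_t = 37.000000, DF = 0.783338, PV = 28.983512
  t = 4.0000: CF_t = 37.000000, DF = 0.756483, PV = 27.989871
  t = 4.5000: CF_t = 37.000000, DF = 0.730549, PV = 27.030296
  t = 5.0000: CF_t = 37.000000, DF = 0.705503, PV = 26.103617
  t = 5.5000: CF_t = 37.000000, DF = 0.681316, PV = 25.208708
  t = 6.0000: CF_t = 37.000000, DF = 0.657959, PV = 24.344479
  t = 6.5000: CF_t = 37.000000, DF = 0.635402, PV = 23.509878
  t = 7.0000: CF_t = 37.000000, DF = 0.613619, PV = 22.703890
  t = 7.5000: CF_t = 37.000000, DF = 0.592582, PV = 21.925534
  t = 8.0000: CF_t = 37.000000, DF = 0.572267, PV = 21.173862
  t = 8.5000: CF_t = 37.000000, DF = 0.552648, PV = 20.447959
  t = 9.0000: CF_t = 37.000000, DF = 0.533701, PV = 19.746943
  t = 9.5000: CF_t = 37.000000, DF = 0.515404, PV = 19.069959
  t = 10.0000: CF_t = 1037.000000, DF = 0.497735, PV = 516.150903
Price P = sum_t PV_t = 1021.222477
Macaulay numerator sum_t t * PV_t:
  t * PV_t at t = 0.5000: 17.865765
  t * PV_t at t = 1.0000: 34.506548
  t * PV_t at t = 1.5000: 49.985343
  t * PV_t at t = 2.0000: 64.362263
  t * PV_t at t = 2.5000: 77.694668
  t * PV_t at t = 3.0000: 90.037279
  t * PV_t at t = 3.5000: 101.442290
  t * PV_t at t = 4.0000: 111.959484
  t * PV_t at t = 4.5000: 121.636330
  t * PV_t at t = 5.0000: 130.518086
  t * PV_t at t = 5.5000: 138.647894
  t * PV_t at t = 6.0000: 146.066874
  t * PV_t at t = 6.5000: 152.814209
  t * PV_t at t = 7.0000: 158.927232
  t * PV_t at t = 7.5000: 164.441504
  t * PV_t at t = 8.0000: 169.390894
  t * PV_t at t = 8.5000: 173.807653
  t * PV_t at t = 9.0000: 177.722484
  t * PV_t at t = 9.5000: 181.164612
  t * PV_t at t = 10.0000: 5161.509034
Macaulay duration D = (sum_t t * PV_t) / P = 7424.500447 / 1021.222477 = 7.270209

Answer: Macaulay duration = 7.2702 years
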